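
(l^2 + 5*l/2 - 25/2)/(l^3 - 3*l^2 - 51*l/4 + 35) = 2*(l + 5)/(2*l^2 - l - 28)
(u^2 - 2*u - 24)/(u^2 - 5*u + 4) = (u^2 - 2*u - 24)/(u^2 - 5*u + 4)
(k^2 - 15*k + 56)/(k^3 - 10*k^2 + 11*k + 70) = (k - 8)/(k^2 - 3*k - 10)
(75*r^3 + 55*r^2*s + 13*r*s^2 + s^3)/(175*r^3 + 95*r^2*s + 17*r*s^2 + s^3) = (3*r + s)/(7*r + s)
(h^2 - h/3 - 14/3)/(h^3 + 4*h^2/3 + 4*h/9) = 3*(3*h^2 - h - 14)/(h*(9*h^2 + 12*h + 4))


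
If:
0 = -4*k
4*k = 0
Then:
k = 0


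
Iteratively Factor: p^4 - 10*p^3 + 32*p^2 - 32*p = (p - 4)*(p^3 - 6*p^2 + 8*p) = (p - 4)*(p - 2)*(p^2 - 4*p) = (p - 4)^2*(p - 2)*(p)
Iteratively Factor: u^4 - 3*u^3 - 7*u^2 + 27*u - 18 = (u + 3)*(u^3 - 6*u^2 + 11*u - 6) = (u - 3)*(u + 3)*(u^2 - 3*u + 2) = (u - 3)*(u - 2)*(u + 3)*(u - 1)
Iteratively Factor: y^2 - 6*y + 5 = (y - 5)*(y - 1)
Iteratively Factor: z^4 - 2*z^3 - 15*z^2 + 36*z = (z)*(z^3 - 2*z^2 - 15*z + 36) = z*(z - 3)*(z^2 + z - 12) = z*(z - 3)*(z + 4)*(z - 3)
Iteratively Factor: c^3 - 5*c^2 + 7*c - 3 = (c - 1)*(c^2 - 4*c + 3) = (c - 3)*(c - 1)*(c - 1)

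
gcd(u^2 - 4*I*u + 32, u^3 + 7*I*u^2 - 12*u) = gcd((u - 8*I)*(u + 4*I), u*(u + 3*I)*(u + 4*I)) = u + 4*I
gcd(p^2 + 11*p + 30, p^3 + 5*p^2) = p + 5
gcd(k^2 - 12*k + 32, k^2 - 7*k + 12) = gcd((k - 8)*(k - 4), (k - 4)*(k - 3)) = k - 4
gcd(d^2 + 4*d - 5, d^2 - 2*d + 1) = d - 1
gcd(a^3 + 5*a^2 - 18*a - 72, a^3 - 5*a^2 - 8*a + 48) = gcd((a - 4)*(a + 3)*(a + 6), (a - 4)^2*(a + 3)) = a^2 - a - 12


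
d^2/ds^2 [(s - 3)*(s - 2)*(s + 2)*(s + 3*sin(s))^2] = -6*(s - 3)*(s - 2)*(s + 2)*(s + 3*sin(s))*sin(s) + 2*(s - 3)*(s - 2)*(s + 2)*(3*cos(s) + 1)^2 + 4*(s - 3)*(s - 2)*(s + 3*sin(s))*(3*cos(s) + 1) + 4*(s - 3)*(s + 2)*(s + 3*sin(s))*(3*cos(s) + 1) + 2*(s - 3)*(s + 3*sin(s))^2 + 4*(s - 2)*(s + 2)*(s + 3*sin(s))*(3*cos(s) + 1) + 2*(s - 2)*(s + 3*sin(s))^2 + 2*(s + 2)*(s + 3*sin(s))^2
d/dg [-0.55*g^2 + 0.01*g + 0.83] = 0.01 - 1.1*g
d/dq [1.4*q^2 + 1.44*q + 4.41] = 2.8*q + 1.44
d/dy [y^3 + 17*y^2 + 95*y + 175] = 3*y^2 + 34*y + 95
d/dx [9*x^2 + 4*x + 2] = 18*x + 4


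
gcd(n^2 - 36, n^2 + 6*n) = n + 6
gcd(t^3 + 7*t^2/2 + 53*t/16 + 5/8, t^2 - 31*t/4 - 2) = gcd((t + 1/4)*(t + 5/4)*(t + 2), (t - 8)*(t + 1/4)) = t + 1/4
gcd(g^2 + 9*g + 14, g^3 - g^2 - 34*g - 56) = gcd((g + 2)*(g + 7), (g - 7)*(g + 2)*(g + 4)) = g + 2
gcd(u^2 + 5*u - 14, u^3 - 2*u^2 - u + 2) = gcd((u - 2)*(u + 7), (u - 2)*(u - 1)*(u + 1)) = u - 2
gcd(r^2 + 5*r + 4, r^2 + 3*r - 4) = r + 4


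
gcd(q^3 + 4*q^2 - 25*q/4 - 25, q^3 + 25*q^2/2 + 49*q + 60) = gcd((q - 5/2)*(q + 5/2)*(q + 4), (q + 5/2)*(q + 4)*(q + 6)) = q^2 + 13*q/2 + 10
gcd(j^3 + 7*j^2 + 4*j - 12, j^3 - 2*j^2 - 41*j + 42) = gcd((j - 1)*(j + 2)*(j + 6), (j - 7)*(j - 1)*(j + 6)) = j^2 + 5*j - 6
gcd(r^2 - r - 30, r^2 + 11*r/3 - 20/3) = r + 5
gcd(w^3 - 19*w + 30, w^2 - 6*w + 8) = w - 2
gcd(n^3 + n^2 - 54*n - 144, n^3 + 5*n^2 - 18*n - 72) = n^2 + 9*n + 18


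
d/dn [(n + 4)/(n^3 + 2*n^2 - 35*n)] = (n*(n^2 + 2*n - 35) - (n + 4)*(3*n^2 + 4*n - 35))/(n^2*(n^2 + 2*n - 35)^2)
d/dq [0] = 0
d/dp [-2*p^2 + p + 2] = 1 - 4*p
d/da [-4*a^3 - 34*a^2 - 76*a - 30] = -12*a^2 - 68*a - 76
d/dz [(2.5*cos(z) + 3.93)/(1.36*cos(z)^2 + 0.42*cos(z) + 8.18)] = (3.4*cos(z)^2 + 10.6896*cos(z) - 18.7994)*sin(z)/(1.8496*cos(z)^4 + 1.1424*cos(z)^3 + 22.426*cos(z)^2 + 6.8712*cos(z) + 66.9124)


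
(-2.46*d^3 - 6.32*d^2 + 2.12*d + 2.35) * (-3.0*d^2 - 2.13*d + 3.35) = 7.38*d^5 + 24.1998*d^4 - 1.1394*d^3 - 32.7376*d^2 + 2.0965*d + 7.8725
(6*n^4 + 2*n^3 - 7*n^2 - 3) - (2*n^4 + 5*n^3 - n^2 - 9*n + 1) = 4*n^4 - 3*n^3 - 6*n^2 + 9*n - 4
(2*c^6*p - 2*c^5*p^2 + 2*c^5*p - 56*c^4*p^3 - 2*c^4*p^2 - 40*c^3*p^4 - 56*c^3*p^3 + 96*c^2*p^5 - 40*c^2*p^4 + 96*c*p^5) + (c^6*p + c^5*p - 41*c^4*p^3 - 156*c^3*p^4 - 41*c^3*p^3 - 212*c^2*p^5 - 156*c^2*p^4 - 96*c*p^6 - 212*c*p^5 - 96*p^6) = 3*c^6*p - 2*c^5*p^2 + 3*c^5*p - 97*c^4*p^3 - 2*c^4*p^2 - 196*c^3*p^4 - 97*c^3*p^3 - 116*c^2*p^5 - 196*c^2*p^4 - 96*c*p^6 - 116*c*p^5 - 96*p^6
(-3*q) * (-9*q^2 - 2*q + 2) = 27*q^3 + 6*q^2 - 6*q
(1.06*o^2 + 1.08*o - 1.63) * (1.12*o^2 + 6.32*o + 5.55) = 1.1872*o^4 + 7.9088*o^3 + 10.883*o^2 - 4.3076*o - 9.0465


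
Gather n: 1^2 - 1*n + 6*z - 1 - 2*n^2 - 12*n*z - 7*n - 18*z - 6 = -2*n^2 + n*(-12*z - 8) - 12*z - 6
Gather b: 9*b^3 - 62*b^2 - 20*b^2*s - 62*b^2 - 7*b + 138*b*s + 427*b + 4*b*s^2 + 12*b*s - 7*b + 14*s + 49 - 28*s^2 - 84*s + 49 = 9*b^3 + b^2*(-20*s - 124) + b*(4*s^2 + 150*s + 413) - 28*s^2 - 70*s + 98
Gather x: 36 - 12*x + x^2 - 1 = x^2 - 12*x + 35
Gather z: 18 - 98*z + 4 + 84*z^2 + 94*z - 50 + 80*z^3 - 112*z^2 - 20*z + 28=80*z^3 - 28*z^2 - 24*z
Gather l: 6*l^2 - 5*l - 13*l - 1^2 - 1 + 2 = 6*l^2 - 18*l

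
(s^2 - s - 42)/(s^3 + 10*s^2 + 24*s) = (s - 7)/(s*(s + 4))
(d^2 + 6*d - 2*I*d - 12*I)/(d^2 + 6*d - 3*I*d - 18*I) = (d - 2*I)/(d - 3*I)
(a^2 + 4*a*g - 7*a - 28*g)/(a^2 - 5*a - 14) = (a + 4*g)/(a + 2)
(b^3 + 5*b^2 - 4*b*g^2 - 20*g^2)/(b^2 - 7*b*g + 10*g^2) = (b^2 + 2*b*g + 5*b + 10*g)/(b - 5*g)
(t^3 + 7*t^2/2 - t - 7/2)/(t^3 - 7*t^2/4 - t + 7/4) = 2*(2*t + 7)/(4*t - 7)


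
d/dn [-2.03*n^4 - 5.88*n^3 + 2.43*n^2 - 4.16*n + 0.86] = -8.12*n^3 - 17.64*n^2 + 4.86*n - 4.16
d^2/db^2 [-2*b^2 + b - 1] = -4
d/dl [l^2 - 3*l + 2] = 2*l - 3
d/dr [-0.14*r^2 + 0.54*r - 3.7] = 0.54 - 0.28*r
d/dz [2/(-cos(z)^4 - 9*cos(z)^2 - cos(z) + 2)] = -2*(21*cos(z) + cos(3*z) + 1)*sin(z)/(cos(z)^4 + 9*cos(z)^2 + cos(z) - 2)^2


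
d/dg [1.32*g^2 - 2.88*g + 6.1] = 2.64*g - 2.88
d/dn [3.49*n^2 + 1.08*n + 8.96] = 6.98*n + 1.08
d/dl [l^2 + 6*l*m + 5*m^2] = 2*l + 6*m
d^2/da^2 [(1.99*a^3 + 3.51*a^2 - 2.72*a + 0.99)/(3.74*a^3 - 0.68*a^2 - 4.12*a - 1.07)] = (5.6843418860808e-14*a^7 + 108.314888*a^6 - 44.29656*a^5 + 627.750024*a^4 + 115.019868*a^3 - 182.087328*a^2 + 65.956734*a + 64.187558)/(52.313624*a^9 - 28.534704*a^8 - 167.698608*a^7 + 17.653276*a^6 + 201.064848*a^5 + 62.812416*a^4 - 75.075022*a^3 - 56.82342*a^2 - 14.150964*a - 1.225043)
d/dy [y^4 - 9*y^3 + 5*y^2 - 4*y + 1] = 4*y^3 - 27*y^2 + 10*y - 4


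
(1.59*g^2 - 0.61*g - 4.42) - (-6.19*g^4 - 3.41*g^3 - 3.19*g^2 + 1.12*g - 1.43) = 6.19*g^4 + 3.41*g^3 + 4.78*g^2 - 1.73*g - 2.99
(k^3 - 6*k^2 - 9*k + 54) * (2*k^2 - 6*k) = 2*k^5 - 18*k^4 + 18*k^3 + 162*k^2 - 324*k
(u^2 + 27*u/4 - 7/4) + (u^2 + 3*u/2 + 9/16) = 2*u^2 + 33*u/4 - 19/16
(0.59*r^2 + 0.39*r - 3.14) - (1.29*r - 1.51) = 0.59*r^2 - 0.9*r - 1.63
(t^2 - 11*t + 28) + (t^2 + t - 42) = 2*t^2 - 10*t - 14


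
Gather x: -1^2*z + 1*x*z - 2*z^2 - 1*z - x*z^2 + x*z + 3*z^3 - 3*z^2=x*(-z^2 + 2*z) + 3*z^3 - 5*z^2 - 2*z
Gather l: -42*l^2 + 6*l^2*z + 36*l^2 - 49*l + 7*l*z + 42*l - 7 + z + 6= l^2*(6*z - 6) + l*(7*z - 7) + z - 1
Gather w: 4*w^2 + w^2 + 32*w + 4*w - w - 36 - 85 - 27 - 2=5*w^2 + 35*w - 150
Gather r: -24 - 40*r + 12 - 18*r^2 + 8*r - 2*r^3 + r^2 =-2*r^3 - 17*r^2 - 32*r - 12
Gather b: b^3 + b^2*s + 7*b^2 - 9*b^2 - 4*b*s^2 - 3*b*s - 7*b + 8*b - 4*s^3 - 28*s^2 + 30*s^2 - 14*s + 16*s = b^3 + b^2*(s - 2) + b*(-4*s^2 - 3*s + 1) - 4*s^3 + 2*s^2 + 2*s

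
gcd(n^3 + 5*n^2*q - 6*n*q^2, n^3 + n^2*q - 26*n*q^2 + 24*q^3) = -n^2 - 5*n*q + 6*q^2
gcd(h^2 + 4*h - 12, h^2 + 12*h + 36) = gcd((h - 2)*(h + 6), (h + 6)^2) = h + 6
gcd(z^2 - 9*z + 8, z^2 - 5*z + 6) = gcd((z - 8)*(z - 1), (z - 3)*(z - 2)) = 1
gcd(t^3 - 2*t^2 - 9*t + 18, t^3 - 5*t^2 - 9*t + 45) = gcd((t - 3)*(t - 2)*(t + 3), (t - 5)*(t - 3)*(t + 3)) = t^2 - 9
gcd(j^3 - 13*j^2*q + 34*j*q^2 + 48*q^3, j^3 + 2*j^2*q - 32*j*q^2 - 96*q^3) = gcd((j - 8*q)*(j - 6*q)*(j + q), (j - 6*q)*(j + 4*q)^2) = -j + 6*q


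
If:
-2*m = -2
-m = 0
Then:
No Solution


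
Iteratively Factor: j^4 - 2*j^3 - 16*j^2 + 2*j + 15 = (j + 3)*(j^3 - 5*j^2 - j + 5) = (j + 1)*(j + 3)*(j^2 - 6*j + 5) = (j - 5)*(j + 1)*(j + 3)*(j - 1)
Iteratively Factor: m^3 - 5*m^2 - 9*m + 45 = (m - 3)*(m^2 - 2*m - 15) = (m - 3)*(m + 3)*(m - 5)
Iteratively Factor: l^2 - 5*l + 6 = (l - 2)*(l - 3)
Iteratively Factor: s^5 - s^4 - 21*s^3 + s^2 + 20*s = (s - 5)*(s^4 + 4*s^3 - s^2 - 4*s) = (s - 5)*(s - 1)*(s^3 + 5*s^2 + 4*s) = s*(s - 5)*(s - 1)*(s^2 + 5*s + 4) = s*(s - 5)*(s - 1)*(s + 1)*(s + 4)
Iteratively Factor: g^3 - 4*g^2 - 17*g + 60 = (g + 4)*(g^2 - 8*g + 15) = (g - 5)*(g + 4)*(g - 3)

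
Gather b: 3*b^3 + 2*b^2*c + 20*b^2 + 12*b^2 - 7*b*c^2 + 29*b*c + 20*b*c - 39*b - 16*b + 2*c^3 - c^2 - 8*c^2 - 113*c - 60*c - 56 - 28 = 3*b^3 + b^2*(2*c + 32) + b*(-7*c^2 + 49*c - 55) + 2*c^3 - 9*c^2 - 173*c - 84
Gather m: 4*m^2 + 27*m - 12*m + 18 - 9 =4*m^2 + 15*m + 9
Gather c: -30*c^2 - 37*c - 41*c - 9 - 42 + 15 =-30*c^2 - 78*c - 36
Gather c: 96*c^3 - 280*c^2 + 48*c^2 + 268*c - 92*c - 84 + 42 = 96*c^3 - 232*c^2 + 176*c - 42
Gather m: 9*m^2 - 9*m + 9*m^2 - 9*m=18*m^2 - 18*m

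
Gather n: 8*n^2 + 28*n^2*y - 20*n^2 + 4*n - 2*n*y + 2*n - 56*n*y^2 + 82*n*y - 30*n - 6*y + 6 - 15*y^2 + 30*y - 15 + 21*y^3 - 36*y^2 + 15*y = n^2*(28*y - 12) + n*(-56*y^2 + 80*y - 24) + 21*y^3 - 51*y^2 + 39*y - 9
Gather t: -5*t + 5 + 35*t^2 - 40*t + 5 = 35*t^2 - 45*t + 10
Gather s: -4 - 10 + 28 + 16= 30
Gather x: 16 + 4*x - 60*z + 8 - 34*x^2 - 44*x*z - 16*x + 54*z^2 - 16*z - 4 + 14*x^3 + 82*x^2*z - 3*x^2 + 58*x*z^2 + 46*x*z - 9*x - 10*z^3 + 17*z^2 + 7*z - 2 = 14*x^3 + x^2*(82*z - 37) + x*(58*z^2 + 2*z - 21) - 10*z^3 + 71*z^2 - 69*z + 18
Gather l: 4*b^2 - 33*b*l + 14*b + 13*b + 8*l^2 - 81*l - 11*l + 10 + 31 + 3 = 4*b^2 + 27*b + 8*l^2 + l*(-33*b - 92) + 44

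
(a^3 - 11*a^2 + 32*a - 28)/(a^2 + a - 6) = (a^2 - 9*a + 14)/(a + 3)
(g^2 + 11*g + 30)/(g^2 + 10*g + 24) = (g + 5)/(g + 4)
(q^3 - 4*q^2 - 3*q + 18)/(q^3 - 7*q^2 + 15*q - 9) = (q + 2)/(q - 1)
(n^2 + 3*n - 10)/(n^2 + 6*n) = (n^2 + 3*n - 10)/(n*(n + 6))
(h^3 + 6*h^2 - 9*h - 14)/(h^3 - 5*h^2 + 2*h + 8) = (h + 7)/(h - 4)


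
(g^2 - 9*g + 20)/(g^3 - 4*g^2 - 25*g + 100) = 1/(g + 5)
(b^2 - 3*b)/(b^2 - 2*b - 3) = b/(b + 1)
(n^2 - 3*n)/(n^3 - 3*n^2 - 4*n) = (3 - n)/(-n^2 + 3*n + 4)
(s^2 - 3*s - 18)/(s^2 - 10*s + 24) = (s + 3)/(s - 4)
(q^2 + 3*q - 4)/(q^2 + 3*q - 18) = (q^2 + 3*q - 4)/(q^2 + 3*q - 18)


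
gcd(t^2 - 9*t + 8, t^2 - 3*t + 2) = t - 1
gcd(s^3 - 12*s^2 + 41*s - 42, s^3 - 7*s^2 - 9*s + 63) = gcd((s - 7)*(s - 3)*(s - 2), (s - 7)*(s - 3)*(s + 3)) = s^2 - 10*s + 21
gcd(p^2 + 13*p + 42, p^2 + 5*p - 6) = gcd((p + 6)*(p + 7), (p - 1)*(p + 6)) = p + 6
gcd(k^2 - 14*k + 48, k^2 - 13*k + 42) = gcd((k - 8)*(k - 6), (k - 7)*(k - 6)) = k - 6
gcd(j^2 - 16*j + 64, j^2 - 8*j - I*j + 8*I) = j - 8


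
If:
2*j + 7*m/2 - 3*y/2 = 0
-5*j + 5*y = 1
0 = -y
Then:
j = -1/5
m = 4/35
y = 0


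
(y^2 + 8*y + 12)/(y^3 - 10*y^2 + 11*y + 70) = (y + 6)/(y^2 - 12*y + 35)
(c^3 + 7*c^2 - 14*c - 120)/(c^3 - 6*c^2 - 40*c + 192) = (c + 5)/(c - 8)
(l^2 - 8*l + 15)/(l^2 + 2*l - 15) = (l - 5)/(l + 5)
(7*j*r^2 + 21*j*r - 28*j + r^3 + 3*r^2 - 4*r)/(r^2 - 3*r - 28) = (7*j*r - 7*j + r^2 - r)/(r - 7)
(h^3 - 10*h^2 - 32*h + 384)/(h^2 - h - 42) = (h^2 - 16*h + 64)/(h - 7)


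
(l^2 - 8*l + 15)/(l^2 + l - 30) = (l - 3)/(l + 6)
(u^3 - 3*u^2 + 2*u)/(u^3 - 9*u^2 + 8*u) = (u - 2)/(u - 8)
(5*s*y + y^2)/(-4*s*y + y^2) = (5*s + y)/(-4*s + y)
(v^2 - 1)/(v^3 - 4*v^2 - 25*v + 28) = (v + 1)/(v^2 - 3*v - 28)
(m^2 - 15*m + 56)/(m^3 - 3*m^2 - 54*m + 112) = (m - 7)/(m^2 + 5*m - 14)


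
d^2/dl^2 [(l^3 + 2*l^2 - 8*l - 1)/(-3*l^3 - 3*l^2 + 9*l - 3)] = 2*(-l^6 + 15*l^5 + 18*l^4 + 40*l^3 - 39*l^2 - 39*l + 30)/(3*(l^9 + 3*l^8 - 6*l^7 - 14*l^6 + 24*l^5 + 12*l^4 - 42*l^3 + 30*l^2 - 9*l + 1))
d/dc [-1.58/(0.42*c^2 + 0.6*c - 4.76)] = (1.3272*c + 0.948)/(0.42*c^2 + 0.6*c - 4.76)^2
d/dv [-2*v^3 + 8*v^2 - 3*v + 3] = -6*v^2 + 16*v - 3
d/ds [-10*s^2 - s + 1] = -20*s - 1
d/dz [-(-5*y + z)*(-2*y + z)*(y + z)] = -3*y^2 + 12*y*z - 3*z^2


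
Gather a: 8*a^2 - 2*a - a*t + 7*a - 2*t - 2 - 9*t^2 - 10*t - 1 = 8*a^2 + a*(5 - t) - 9*t^2 - 12*t - 3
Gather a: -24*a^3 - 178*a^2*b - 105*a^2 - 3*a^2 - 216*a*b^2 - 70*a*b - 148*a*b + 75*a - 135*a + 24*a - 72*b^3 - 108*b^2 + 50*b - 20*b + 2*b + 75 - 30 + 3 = -24*a^3 + a^2*(-178*b - 108) + a*(-216*b^2 - 218*b - 36) - 72*b^3 - 108*b^2 + 32*b + 48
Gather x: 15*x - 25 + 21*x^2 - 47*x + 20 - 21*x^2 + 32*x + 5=0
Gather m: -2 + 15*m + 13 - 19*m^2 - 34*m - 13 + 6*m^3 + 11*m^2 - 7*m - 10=6*m^3 - 8*m^2 - 26*m - 12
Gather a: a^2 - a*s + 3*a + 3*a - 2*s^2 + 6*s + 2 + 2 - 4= a^2 + a*(6 - s) - 2*s^2 + 6*s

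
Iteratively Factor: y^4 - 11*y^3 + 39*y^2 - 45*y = (y - 3)*(y^3 - 8*y^2 + 15*y) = y*(y - 3)*(y^2 - 8*y + 15) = y*(y - 5)*(y - 3)*(y - 3)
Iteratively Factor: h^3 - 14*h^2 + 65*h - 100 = (h - 5)*(h^2 - 9*h + 20) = (h - 5)*(h - 4)*(h - 5)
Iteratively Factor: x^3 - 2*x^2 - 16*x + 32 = (x - 2)*(x^2 - 16) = (x - 2)*(x + 4)*(x - 4)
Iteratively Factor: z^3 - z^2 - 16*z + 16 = (z - 4)*(z^2 + 3*z - 4) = (z - 4)*(z + 4)*(z - 1)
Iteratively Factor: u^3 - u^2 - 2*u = (u - 2)*(u^2 + u) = (u - 2)*(u + 1)*(u)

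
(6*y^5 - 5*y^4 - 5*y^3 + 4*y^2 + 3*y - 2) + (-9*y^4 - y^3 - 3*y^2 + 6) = 6*y^5 - 14*y^4 - 6*y^3 + y^2 + 3*y + 4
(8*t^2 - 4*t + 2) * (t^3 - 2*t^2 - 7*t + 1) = 8*t^5 - 20*t^4 - 46*t^3 + 32*t^2 - 18*t + 2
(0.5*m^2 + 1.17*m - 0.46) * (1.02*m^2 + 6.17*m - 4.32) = 0.51*m^4 + 4.2784*m^3 + 4.5897*m^2 - 7.8926*m + 1.9872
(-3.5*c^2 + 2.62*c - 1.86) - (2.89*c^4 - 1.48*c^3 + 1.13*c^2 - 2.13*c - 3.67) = -2.89*c^4 + 1.48*c^3 - 4.63*c^2 + 4.75*c + 1.81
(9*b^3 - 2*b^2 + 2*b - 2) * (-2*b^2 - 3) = -18*b^5 + 4*b^4 - 31*b^3 + 10*b^2 - 6*b + 6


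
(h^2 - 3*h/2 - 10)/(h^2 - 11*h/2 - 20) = (h - 4)/(h - 8)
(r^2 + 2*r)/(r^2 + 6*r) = (r + 2)/(r + 6)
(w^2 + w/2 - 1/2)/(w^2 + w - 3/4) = 2*(w + 1)/(2*w + 3)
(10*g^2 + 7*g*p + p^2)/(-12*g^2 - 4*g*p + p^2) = (5*g + p)/(-6*g + p)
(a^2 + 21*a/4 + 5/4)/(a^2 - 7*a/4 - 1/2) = (a + 5)/(a - 2)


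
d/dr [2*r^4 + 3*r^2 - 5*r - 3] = 8*r^3 + 6*r - 5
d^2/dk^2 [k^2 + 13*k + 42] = 2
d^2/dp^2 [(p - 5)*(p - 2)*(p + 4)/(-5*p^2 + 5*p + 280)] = 72*(-p^3 + 6*p^2 - 174*p + 170)/(5*(p^6 - 3*p^5 - 165*p^4 + 335*p^3 + 9240*p^2 - 9408*p - 175616))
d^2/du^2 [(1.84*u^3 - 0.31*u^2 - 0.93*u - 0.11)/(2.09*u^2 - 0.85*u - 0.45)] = (-1.4210854715202e-14*u^5 - 3.106256*u^3 - 0.409476*u^2 - 1.8399*u + 0.22004)/(9.129329*u^6 - 11.138655*u^5 - 1.36686*u^4 + 4.182425*u^3 + 0.2943*u^2 - 0.516375*u - 0.091125)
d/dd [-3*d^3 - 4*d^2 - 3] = d*(-9*d - 8)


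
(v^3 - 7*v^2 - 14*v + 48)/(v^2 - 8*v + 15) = (v^3 - 7*v^2 - 14*v + 48)/(v^2 - 8*v + 15)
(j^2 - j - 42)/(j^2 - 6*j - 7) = (j + 6)/(j + 1)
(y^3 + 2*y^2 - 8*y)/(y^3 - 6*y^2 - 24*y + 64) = y/(y - 8)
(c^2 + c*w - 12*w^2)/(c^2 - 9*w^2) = (c + 4*w)/(c + 3*w)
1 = 1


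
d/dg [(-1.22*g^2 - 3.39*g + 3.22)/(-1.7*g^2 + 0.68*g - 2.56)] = (-6.5926*g^2 + 17.1944*g + 6.4888)/(2.89*g^4 - 2.312*g^3 + 9.1664*g^2 - 3.4816*g + 6.5536)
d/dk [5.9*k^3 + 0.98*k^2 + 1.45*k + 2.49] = 17.7*k^2 + 1.96*k + 1.45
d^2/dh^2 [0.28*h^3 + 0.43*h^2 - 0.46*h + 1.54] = 1.68*h + 0.86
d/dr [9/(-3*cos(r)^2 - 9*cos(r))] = -3*(2*cos(r) + 3)*sin(r)/((cos(r) + 3)^2*cos(r)^2)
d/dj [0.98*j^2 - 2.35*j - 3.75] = 1.96*j - 2.35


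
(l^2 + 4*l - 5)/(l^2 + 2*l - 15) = (l - 1)/(l - 3)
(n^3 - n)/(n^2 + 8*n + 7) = n*(n - 1)/(n + 7)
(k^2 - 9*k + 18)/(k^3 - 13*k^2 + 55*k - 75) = (k - 6)/(k^2 - 10*k + 25)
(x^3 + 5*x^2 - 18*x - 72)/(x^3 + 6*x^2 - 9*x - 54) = (x - 4)/(x - 3)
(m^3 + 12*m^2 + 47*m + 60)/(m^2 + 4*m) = m + 8 + 15/m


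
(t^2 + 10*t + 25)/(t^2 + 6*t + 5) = (t + 5)/(t + 1)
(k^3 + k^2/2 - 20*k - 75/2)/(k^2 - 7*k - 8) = (-2*k^3 - k^2 + 40*k + 75)/(2*(-k^2 + 7*k + 8))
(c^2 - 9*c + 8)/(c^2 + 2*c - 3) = (c - 8)/(c + 3)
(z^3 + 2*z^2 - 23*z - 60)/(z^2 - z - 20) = z + 3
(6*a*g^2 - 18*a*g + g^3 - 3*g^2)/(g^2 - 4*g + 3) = g*(6*a + g)/(g - 1)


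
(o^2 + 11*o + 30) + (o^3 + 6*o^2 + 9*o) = o^3 + 7*o^2 + 20*o + 30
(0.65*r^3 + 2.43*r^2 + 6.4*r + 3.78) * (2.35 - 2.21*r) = -1.4365*r^4 - 3.8428*r^3 - 8.4335*r^2 + 6.6862*r + 8.883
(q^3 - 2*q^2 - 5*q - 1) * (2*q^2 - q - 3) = 2*q^5 - 5*q^4 - 11*q^3 + 9*q^2 + 16*q + 3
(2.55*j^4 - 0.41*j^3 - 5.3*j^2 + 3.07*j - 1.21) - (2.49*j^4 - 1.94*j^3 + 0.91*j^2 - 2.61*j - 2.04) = 0.0599999999999996*j^4 + 1.53*j^3 - 6.21*j^2 + 5.68*j + 0.83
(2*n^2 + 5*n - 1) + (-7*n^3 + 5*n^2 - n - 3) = -7*n^3 + 7*n^2 + 4*n - 4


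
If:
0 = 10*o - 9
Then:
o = 9/10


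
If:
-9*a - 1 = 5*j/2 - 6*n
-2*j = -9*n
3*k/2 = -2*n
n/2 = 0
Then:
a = -1/9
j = 0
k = 0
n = 0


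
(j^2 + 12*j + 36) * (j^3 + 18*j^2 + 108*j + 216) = j^5 + 30*j^4 + 360*j^3 + 2160*j^2 + 6480*j + 7776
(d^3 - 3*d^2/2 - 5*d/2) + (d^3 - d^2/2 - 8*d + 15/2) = 2*d^3 - 2*d^2 - 21*d/2 + 15/2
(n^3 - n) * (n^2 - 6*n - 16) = n^5 - 6*n^4 - 17*n^3 + 6*n^2 + 16*n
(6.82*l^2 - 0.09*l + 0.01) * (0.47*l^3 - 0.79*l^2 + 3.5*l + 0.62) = 3.2054*l^5 - 5.4301*l^4 + 23.9458*l^3 + 3.9055*l^2 - 0.0208*l + 0.0062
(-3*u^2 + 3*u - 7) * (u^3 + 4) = -3*u^5 + 3*u^4 - 7*u^3 - 12*u^2 + 12*u - 28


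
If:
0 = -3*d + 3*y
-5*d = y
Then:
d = 0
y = 0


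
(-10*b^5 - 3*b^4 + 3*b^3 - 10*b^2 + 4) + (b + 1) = -10*b^5 - 3*b^4 + 3*b^3 - 10*b^2 + b + 5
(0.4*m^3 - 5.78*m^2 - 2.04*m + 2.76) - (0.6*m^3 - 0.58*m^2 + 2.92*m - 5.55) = -0.2*m^3 - 5.2*m^2 - 4.96*m + 8.31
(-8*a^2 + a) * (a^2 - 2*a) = -8*a^4 + 17*a^3 - 2*a^2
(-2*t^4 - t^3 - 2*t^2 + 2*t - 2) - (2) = -2*t^4 - t^3 - 2*t^2 + 2*t - 4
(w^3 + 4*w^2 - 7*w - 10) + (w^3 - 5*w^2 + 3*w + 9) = 2*w^3 - w^2 - 4*w - 1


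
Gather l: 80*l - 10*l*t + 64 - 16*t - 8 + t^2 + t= l*(80 - 10*t) + t^2 - 15*t + 56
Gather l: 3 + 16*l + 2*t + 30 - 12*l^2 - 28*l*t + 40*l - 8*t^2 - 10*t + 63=-12*l^2 + l*(56 - 28*t) - 8*t^2 - 8*t + 96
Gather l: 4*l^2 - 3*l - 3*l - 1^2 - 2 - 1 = 4*l^2 - 6*l - 4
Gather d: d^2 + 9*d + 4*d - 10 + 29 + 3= d^2 + 13*d + 22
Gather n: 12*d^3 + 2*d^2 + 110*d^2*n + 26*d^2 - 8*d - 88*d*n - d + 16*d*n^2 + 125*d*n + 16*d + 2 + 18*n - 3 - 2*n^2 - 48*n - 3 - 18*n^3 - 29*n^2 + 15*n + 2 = 12*d^3 + 28*d^2 + 7*d - 18*n^3 + n^2*(16*d - 31) + n*(110*d^2 + 37*d - 15) - 2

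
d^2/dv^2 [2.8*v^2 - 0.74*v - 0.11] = 5.60000000000000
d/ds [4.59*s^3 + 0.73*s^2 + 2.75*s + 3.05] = 13.77*s^2 + 1.46*s + 2.75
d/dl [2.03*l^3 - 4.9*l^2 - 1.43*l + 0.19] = 6.09*l^2 - 9.8*l - 1.43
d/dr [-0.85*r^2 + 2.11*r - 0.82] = 2.11 - 1.7*r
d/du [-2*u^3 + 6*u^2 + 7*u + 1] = -6*u^2 + 12*u + 7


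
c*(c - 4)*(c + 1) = c^3 - 3*c^2 - 4*c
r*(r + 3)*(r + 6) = r^3 + 9*r^2 + 18*r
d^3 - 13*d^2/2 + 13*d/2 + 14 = (d - 4)*(d - 7/2)*(d + 1)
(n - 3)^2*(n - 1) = n^3 - 7*n^2 + 15*n - 9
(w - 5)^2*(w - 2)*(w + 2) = w^4 - 10*w^3 + 21*w^2 + 40*w - 100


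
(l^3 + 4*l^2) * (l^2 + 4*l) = l^5 + 8*l^4 + 16*l^3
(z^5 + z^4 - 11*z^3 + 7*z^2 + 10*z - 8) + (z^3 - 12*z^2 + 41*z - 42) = z^5 + z^4 - 10*z^3 - 5*z^2 + 51*z - 50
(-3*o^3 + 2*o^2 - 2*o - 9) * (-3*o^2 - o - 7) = 9*o^5 - 3*o^4 + 25*o^3 + 15*o^2 + 23*o + 63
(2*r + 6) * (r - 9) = 2*r^2 - 12*r - 54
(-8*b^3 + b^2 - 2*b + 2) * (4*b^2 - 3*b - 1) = -32*b^5 + 28*b^4 - 3*b^3 + 13*b^2 - 4*b - 2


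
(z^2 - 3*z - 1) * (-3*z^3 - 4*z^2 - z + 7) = -3*z^5 + 5*z^4 + 14*z^3 + 14*z^2 - 20*z - 7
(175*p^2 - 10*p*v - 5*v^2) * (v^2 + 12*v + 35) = 175*p^2*v^2 + 2100*p^2*v + 6125*p^2 - 10*p*v^3 - 120*p*v^2 - 350*p*v - 5*v^4 - 60*v^3 - 175*v^2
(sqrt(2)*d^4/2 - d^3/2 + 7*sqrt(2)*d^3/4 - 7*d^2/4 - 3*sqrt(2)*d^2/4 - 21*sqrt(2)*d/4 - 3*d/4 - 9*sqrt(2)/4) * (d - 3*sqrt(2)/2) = sqrt(2)*d^5/2 - 2*d^4 + 7*sqrt(2)*d^4/4 - 7*d^3 - 21*sqrt(2)*d^2/8 + 3*d^2/2 - 9*sqrt(2)*d/8 + 63*d/4 + 27/4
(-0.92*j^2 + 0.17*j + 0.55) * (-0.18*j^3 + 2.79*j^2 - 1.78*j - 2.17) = 0.1656*j^5 - 2.5974*j^4 + 2.0129*j^3 + 3.2283*j^2 - 1.3479*j - 1.1935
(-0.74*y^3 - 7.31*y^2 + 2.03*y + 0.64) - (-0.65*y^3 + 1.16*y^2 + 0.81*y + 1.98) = -0.09*y^3 - 8.47*y^2 + 1.22*y - 1.34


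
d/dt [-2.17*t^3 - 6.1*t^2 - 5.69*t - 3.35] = -6.51*t^2 - 12.2*t - 5.69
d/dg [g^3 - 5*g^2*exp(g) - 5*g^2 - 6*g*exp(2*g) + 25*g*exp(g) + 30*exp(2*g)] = -5*g^2*exp(g) + 3*g^2 - 12*g*exp(2*g) + 15*g*exp(g) - 10*g + 54*exp(2*g) + 25*exp(g)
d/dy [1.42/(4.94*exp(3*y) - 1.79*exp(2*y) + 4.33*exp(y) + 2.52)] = (-21.0444*exp(2*y) + 5.0836*exp(y) - 6.1486)*exp(y)/(4.94*exp(3*y) - 1.79*exp(2*y) + 4.33*exp(y) + 2.52)^2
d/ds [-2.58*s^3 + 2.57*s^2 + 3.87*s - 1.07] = -7.74*s^2 + 5.14*s + 3.87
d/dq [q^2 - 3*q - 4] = 2*q - 3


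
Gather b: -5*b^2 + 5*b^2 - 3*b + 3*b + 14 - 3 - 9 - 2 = 0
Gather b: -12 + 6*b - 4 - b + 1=5*b - 15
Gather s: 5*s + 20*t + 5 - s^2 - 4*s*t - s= -s^2 + s*(4 - 4*t) + 20*t + 5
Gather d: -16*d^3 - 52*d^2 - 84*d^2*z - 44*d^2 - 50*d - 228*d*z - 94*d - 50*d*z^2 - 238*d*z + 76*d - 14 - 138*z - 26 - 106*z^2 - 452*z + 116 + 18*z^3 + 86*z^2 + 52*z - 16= -16*d^3 + d^2*(-84*z - 96) + d*(-50*z^2 - 466*z - 68) + 18*z^3 - 20*z^2 - 538*z + 60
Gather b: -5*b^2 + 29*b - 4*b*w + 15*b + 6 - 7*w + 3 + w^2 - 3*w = -5*b^2 + b*(44 - 4*w) + w^2 - 10*w + 9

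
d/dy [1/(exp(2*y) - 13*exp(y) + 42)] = (13 - 2*exp(y))*exp(y)/(exp(2*y) - 13*exp(y) + 42)^2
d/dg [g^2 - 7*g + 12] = 2*g - 7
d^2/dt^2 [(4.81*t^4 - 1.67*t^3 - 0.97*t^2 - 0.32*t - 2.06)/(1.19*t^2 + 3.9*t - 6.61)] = (13.622882*t^6 + 133.93926*t^5 + 211.950726*t^4 - 2052.92811*t^3 + 2716.931058*t^2 - 510.26013*t - 196.333942)/(1.685159*t^6 + 16.56837*t^5 + 26.218437*t^4 - 124.74306*t^3 - 145.633503*t^2 + 511.19757*t - 288.804781)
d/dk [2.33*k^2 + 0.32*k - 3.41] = 4.66*k + 0.32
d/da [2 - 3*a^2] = -6*a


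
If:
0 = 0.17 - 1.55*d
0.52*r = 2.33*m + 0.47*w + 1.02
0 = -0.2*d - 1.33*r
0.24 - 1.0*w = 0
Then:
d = 0.11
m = -0.49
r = -0.02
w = 0.24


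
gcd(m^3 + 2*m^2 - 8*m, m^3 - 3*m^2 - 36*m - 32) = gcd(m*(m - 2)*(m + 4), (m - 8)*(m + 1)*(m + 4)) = m + 4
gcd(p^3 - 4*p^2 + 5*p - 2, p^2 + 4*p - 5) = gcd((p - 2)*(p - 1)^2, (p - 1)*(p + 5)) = p - 1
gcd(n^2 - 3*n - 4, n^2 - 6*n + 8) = n - 4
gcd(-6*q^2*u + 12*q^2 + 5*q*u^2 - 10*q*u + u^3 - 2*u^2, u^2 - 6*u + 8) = u - 2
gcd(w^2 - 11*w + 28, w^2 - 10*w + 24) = w - 4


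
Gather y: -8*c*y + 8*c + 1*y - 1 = 8*c + y*(1 - 8*c) - 1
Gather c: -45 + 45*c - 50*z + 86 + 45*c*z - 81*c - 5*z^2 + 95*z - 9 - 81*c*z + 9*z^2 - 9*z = c*(-36*z - 36) + 4*z^2 + 36*z + 32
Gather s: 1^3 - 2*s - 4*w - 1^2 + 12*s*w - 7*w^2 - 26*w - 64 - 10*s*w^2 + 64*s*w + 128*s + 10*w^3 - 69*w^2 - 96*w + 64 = s*(-10*w^2 + 76*w + 126) + 10*w^3 - 76*w^2 - 126*w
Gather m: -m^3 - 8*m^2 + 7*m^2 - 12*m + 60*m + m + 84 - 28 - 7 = -m^3 - m^2 + 49*m + 49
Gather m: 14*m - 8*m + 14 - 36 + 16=6*m - 6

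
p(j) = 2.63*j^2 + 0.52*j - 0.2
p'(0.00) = 0.52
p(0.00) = -0.20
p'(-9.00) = -46.82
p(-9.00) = 208.15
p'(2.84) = 15.46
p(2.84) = 22.49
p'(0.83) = 4.89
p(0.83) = 2.04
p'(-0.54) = -2.32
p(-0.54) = 0.29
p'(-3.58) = -18.31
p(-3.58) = 31.65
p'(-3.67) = -18.78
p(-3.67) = 33.31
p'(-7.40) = -38.40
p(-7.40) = 139.97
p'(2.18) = 11.99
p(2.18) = 13.43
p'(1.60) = 8.94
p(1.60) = 7.36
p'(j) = 5.26*j + 0.52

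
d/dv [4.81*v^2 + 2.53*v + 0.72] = 9.62*v + 2.53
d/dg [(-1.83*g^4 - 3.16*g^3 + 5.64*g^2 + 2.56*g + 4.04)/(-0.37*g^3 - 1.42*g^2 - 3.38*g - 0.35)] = (0.6771*g^6 + 5.1972*g^5 + 25.1302*g^4 + 25.818*g^3 - 7.6256*g^2 + 7.5256*g + 12.7592)/(0.1369*g^6 + 1.0508*g^5 + 4.5176*g^4 + 9.8582*g^3 + 12.4184*g^2 + 2.366*g + 0.1225)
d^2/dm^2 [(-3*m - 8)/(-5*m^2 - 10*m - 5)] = 6*(m + 6)/(5*(m^4 + 4*m^3 + 6*m^2 + 4*m + 1))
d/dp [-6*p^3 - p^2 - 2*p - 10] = -18*p^2 - 2*p - 2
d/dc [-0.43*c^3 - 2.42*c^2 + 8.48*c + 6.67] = -1.29*c^2 - 4.84*c + 8.48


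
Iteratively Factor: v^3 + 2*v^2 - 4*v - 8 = (v - 2)*(v^2 + 4*v + 4) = (v - 2)*(v + 2)*(v + 2)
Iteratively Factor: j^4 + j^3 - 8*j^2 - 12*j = (j - 3)*(j^3 + 4*j^2 + 4*j) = j*(j - 3)*(j^2 + 4*j + 4) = j*(j - 3)*(j + 2)*(j + 2)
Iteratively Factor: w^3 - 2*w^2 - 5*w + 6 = (w + 2)*(w^2 - 4*w + 3) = (w - 3)*(w + 2)*(w - 1)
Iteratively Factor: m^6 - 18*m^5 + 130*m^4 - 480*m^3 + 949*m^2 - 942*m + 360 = (m - 2)*(m^5 - 16*m^4 + 98*m^3 - 284*m^2 + 381*m - 180) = (m - 4)*(m - 2)*(m^4 - 12*m^3 + 50*m^2 - 84*m + 45) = (m - 4)*(m - 2)*(m - 1)*(m^3 - 11*m^2 + 39*m - 45) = (m - 5)*(m - 4)*(m - 2)*(m - 1)*(m^2 - 6*m + 9) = (m - 5)*(m - 4)*(m - 3)*(m - 2)*(m - 1)*(m - 3)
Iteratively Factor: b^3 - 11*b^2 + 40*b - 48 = (b - 3)*(b^2 - 8*b + 16) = (b - 4)*(b - 3)*(b - 4)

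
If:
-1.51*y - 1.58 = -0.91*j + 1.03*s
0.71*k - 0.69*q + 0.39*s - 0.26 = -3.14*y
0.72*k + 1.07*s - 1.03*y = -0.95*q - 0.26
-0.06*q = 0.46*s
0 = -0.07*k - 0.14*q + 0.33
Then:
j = 3.57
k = -2.26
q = 3.49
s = -0.45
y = 1.42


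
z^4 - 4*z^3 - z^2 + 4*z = z*(z - 4)*(z - 1)*(z + 1)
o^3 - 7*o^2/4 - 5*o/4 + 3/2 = (o - 2)*(o - 3/4)*(o + 1)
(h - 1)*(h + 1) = h^2 - 1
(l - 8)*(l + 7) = l^2 - l - 56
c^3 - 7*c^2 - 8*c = c*(c - 8)*(c + 1)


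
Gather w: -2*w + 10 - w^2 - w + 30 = -w^2 - 3*w + 40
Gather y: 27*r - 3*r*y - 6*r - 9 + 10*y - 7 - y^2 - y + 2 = 21*r - y^2 + y*(9 - 3*r) - 14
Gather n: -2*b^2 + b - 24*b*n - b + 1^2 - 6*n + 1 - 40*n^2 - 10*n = -2*b^2 - 40*n^2 + n*(-24*b - 16) + 2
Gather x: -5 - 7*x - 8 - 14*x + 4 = -21*x - 9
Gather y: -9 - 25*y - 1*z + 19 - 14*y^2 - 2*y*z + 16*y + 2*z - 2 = -14*y^2 + y*(-2*z - 9) + z + 8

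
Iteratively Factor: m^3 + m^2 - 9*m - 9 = (m - 3)*(m^2 + 4*m + 3) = (m - 3)*(m + 3)*(m + 1)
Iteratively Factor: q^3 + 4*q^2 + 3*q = (q + 3)*(q^2 + q) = q*(q + 3)*(q + 1)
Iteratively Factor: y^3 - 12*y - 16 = (y + 2)*(y^2 - 2*y - 8) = (y + 2)^2*(y - 4)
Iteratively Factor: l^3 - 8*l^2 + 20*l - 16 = (l - 4)*(l^2 - 4*l + 4) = (l - 4)*(l - 2)*(l - 2)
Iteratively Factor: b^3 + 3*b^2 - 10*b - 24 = (b - 3)*(b^2 + 6*b + 8) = (b - 3)*(b + 4)*(b + 2)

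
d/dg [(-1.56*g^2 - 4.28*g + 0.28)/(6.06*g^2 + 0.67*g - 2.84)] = (24.8916*g^2 + 5.4672*g + 11.9676)/(36.7236*g^4 + 8.1204*g^3 - 33.9719*g^2 - 3.8056*g + 8.0656)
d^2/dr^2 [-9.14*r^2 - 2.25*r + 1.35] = -18.2800000000000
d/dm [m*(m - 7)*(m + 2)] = 3*m^2 - 10*m - 14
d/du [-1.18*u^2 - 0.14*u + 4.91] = -2.36*u - 0.14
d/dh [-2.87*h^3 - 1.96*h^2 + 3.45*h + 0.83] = -8.61*h^2 - 3.92*h + 3.45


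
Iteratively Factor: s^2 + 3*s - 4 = (s - 1)*(s + 4)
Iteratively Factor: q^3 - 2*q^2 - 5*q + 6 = (q - 3)*(q^2 + q - 2) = (q - 3)*(q - 1)*(q + 2)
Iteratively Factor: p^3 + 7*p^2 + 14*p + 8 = (p + 2)*(p^2 + 5*p + 4) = (p + 1)*(p + 2)*(p + 4)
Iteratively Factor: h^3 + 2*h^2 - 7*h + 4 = (h - 1)*(h^2 + 3*h - 4) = (h - 1)^2*(h + 4)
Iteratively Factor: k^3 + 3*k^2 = (k)*(k^2 + 3*k) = k^2*(k + 3)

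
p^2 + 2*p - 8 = (p - 2)*(p + 4)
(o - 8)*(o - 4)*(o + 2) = o^3 - 10*o^2 + 8*o + 64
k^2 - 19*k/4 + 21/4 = (k - 3)*(k - 7/4)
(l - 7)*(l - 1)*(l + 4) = l^3 - 4*l^2 - 25*l + 28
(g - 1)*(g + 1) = g^2 - 1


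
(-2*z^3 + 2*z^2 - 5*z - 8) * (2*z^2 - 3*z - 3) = -4*z^5 + 10*z^4 - 10*z^3 - 7*z^2 + 39*z + 24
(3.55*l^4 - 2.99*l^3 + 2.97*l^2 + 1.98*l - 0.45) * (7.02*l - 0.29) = 24.921*l^5 - 22.0193*l^4 + 21.7165*l^3 + 13.0383*l^2 - 3.7332*l + 0.1305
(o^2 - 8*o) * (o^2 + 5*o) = o^4 - 3*o^3 - 40*o^2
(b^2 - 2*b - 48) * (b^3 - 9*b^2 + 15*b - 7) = b^5 - 11*b^4 - 15*b^3 + 395*b^2 - 706*b + 336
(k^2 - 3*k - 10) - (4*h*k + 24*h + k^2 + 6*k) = -4*h*k - 24*h - 9*k - 10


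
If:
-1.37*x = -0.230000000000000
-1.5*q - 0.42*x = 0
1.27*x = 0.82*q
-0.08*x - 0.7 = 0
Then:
No Solution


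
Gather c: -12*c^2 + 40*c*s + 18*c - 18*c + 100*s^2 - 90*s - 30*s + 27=-12*c^2 + 40*c*s + 100*s^2 - 120*s + 27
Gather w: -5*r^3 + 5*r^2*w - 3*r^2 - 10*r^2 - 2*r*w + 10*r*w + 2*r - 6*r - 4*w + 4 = -5*r^3 - 13*r^2 - 4*r + w*(5*r^2 + 8*r - 4) + 4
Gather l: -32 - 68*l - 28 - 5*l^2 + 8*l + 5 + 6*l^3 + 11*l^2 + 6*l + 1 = 6*l^3 + 6*l^2 - 54*l - 54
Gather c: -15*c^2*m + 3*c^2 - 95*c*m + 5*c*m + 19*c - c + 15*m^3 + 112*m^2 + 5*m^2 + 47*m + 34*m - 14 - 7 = c^2*(3 - 15*m) + c*(18 - 90*m) + 15*m^3 + 117*m^2 + 81*m - 21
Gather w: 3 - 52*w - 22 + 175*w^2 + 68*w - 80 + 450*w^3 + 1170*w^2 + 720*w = 450*w^3 + 1345*w^2 + 736*w - 99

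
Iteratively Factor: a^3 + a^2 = (a + 1)*(a^2) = a*(a + 1)*(a)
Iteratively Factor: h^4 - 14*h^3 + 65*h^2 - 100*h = (h)*(h^3 - 14*h^2 + 65*h - 100) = h*(h - 5)*(h^2 - 9*h + 20) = h*(h - 5)*(h - 4)*(h - 5)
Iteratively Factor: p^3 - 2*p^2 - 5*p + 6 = (p + 2)*(p^2 - 4*p + 3) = (p - 1)*(p + 2)*(p - 3)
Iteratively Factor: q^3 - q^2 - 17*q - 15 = (q + 1)*(q^2 - 2*q - 15) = (q + 1)*(q + 3)*(q - 5)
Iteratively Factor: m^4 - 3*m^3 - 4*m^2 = (m - 4)*(m^3 + m^2) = m*(m - 4)*(m^2 + m) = m^2*(m - 4)*(m + 1)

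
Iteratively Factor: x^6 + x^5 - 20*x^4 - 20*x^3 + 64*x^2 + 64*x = (x)*(x^5 + x^4 - 20*x^3 - 20*x^2 + 64*x + 64) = x*(x + 2)*(x^4 - x^3 - 18*x^2 + 16*x + 32) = x*(x - 4)*(x + 2)*(x^3 + 3*x^2 - 6*x - 8) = x*(x - 4)*(x + 1)*(x + 2)*(x^2 + 2*x - 8) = x*(x - 4)*(x + 1)*(x + 2)*(x + 4)*(x - 2)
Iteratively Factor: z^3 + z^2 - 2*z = (z - 1)*(z^2 + 2*z) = (z - 1)*(z + 2)*(z)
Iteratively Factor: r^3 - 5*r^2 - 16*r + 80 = (r + 4)*(r^2 - 9*r + 20) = (r - 5)*(r + 4)*(r - 4)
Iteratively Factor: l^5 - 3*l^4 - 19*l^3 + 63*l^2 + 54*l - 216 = (l - 3)*(l^4 - 19*l^2 + 6*l + 72) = (l - 3)*(l + 4)*(l^3 - 4*l^2 - 3*l + 18) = (l - 3)^2*(l + 4)*(l^2 - l - 6) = (l - 3)^2*(l + 2)*(l + 4)*(l - 3)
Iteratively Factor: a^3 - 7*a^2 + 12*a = (a)*(a^2 - 7*a + 12) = a*(a - 3)*(a - 4)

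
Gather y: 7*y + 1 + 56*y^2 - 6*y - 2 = 56*y^2 + y - 1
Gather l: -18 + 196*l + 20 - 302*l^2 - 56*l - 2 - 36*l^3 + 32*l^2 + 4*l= -36*l^3 - 270*l^2 + 144*l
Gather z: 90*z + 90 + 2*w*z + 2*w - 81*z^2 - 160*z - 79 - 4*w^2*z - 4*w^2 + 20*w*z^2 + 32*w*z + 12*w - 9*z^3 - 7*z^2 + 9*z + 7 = -4*w^2 + 14*w - 9*z^3 + z^2*(20*w - 88) + z*(-4*w^2 + 34*w - 61) + 18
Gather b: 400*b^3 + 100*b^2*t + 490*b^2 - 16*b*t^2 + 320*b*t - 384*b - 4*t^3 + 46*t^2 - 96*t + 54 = 400*b^3 + b^2*(100*t + 490) + b*(-16*t^2 + 320*t - 384) - 4*t^3 + 46*t^2 - 96*t + 54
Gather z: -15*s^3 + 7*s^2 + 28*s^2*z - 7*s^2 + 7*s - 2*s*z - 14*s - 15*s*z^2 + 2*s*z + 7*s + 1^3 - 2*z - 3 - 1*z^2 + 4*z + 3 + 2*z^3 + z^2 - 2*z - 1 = -15*s^3 + 28*s^2*z - 15*s*z^2 + 2*z^3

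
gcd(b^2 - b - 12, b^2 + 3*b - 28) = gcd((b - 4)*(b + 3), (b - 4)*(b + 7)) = b - 4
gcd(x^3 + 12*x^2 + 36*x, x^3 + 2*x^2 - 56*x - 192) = x + 6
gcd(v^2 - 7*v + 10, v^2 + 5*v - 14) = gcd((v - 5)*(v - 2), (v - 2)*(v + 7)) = v - 2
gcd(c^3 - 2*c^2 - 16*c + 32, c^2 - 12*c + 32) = c - 4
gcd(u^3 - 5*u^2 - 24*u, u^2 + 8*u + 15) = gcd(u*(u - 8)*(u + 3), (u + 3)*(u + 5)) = u + 3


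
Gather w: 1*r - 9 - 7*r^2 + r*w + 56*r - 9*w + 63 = -7*r^2 + 57*r + w*(r - 9) + 54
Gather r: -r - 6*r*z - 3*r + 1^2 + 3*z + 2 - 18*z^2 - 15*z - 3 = r*(-6*z - 4) - 18*z^2 - 12*z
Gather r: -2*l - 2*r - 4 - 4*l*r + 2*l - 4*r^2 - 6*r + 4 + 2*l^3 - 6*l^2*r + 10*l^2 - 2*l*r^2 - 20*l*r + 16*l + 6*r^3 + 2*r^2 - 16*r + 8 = 2*l^3 + 10*l^2 + 16*l + 6*r^3 + r^2*(-2*l - 2) + r*(-6*l^2 - 24*l - 24) + 8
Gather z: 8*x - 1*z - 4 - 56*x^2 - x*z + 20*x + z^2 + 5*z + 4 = -56*x^2 + 28*x + z^2 + z*(4 - x)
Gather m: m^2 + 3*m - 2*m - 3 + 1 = m^2 + m - 2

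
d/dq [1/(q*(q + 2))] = 2*(-q - 1)/(q^2*(q^2 + 4*q + 4))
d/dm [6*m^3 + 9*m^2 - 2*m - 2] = 18*m^2 + 18*m - 2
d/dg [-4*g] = -4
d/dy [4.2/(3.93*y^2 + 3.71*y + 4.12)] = (-33.012*y - 15.582)/(3.93*y^2 + 3.71*y + 4.12)^2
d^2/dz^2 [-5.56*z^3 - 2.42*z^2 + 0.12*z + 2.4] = -33.36*z - 4.84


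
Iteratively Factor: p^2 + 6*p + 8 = (p + 4)*(p + 2)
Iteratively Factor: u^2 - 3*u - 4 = (u + 1)*(u - 4)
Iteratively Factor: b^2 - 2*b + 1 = (b - 1)*(b - 1)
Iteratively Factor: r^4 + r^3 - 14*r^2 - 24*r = (r)*(r^3 + r^2 - 14*r - 24) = r*(r + 3)*(r^2 - 2*r - 8) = r*(r - 4)*(r + 3)*(r + 2)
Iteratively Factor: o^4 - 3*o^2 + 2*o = (o)*(o^3 - 3*o + 2) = o*(o + 2)*(o^2 - 2*o + 1) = o*(o - 1)*(o + 2)*(o - 1)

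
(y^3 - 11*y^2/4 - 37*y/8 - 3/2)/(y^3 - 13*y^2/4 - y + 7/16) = 2*(4*y^2 - 13*y - 12)/(8*y^2 - 30*y + 7)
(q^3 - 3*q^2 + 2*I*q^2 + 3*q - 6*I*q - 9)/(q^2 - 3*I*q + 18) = (q^2 - q*(3 + I) + 3*I)/(q - 6*I)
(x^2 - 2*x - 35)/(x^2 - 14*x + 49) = (x + 5)/(x - 7)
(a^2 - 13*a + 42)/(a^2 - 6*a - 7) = (a - 6)/(a + 1)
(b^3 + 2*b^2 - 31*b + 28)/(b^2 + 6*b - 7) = b - 4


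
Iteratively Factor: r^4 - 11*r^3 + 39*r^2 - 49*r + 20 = (r - 1)*(r^3 - 10*r^2 + 29*r - 20) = (r - 4)*(r - 1)*(r^2 - 6*r + 5) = (r - 4)*(r - 1)^2*(r - 5)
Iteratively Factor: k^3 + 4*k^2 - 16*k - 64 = (k + 4)*(k^2 - 16) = (k + 4)^2*(k - 4)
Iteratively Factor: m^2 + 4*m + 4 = (m + 2)*(m + 2)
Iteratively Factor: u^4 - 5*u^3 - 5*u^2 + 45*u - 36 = (u - 4)*(u^3 - u^2 - 9*u + 9) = (u - 4)*(u - 3)*(u^2 + 2*u - 3) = (u - 4)*(u - 3)*(u + 3)*(u - 1)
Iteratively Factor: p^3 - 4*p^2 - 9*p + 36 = (p - 4)*(p^2 - 9) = (p - 4)*(p + 3)*(p - 3)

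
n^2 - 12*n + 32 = (n - 8)*(n - 4)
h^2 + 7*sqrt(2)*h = h*(h + 7*sqrt(2))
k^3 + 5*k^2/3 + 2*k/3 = k*(k + 2/3)*(k + 1)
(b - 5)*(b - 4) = b^2 - 9*b + 20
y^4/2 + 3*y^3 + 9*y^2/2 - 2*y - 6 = (y/2 + 1)*(y - 1)*(y + 2)*(y + 3)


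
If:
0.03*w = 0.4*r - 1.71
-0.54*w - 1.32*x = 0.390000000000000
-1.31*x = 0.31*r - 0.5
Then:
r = 4.34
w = 0.85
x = -0.65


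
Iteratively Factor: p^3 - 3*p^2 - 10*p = (p)*(p^2 - 3*p - 10) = p*(p - 5)*(p + 2)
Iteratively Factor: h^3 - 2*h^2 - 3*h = (h + 1)*(h^2 - 3*h) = (h - 3)*(h + 1)*(h)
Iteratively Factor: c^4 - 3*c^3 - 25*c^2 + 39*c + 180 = (c - 4)*(c^3 + c^2 - 21*c - 45) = (c - 5)*(c - 4)*(c^2 + 6*c + 9) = (c - 5)*(c - 4)*(c + 3)*(c + 3)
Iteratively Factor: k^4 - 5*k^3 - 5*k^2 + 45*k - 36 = (k - 4)*(k^3 - k^2 - 9*k + 9) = (k - 4)*(k - 3)*(k^2 + 2*k - 3) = (k - 4)*(k - 3)*(k - 1)*(k + 3)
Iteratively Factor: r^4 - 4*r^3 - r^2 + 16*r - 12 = (r - 2)*(r^3 - 2*r^2 - 5*r + 6) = (r - 2)*(r + 2)*(r^2 - 4*r + 3) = (r - 3)*(r - 2)*(r + 2)*(r - 1)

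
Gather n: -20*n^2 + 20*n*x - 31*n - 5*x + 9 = -20*n^2 + n*(20*x - 31) - 5*x + 9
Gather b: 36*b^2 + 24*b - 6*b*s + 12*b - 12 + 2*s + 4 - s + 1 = 36*b^2 + b*(36 - 6*s) + s - 7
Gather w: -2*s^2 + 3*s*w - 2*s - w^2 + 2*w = -2*s^2 - 2*s - w^2 + w*(3*s + 2)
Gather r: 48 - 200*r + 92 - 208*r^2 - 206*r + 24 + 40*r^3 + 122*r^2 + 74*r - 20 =40*r^3 - 86*r^2 - 332*r + 144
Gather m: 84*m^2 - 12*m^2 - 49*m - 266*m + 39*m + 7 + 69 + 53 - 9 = 72*m^2 - 276*m + 120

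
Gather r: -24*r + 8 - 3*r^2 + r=-3*r^2 - 23*r + 8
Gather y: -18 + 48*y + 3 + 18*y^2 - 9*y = 18*y^2 + 39*y - 15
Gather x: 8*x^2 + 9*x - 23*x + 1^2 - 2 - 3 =8*x^2 - 14*x - 4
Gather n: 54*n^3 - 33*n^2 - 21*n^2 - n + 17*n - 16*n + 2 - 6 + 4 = 54*n^3 - 54*n^2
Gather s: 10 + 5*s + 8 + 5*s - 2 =10*s + 16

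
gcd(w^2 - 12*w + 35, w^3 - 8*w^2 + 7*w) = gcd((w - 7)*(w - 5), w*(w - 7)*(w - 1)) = w - 7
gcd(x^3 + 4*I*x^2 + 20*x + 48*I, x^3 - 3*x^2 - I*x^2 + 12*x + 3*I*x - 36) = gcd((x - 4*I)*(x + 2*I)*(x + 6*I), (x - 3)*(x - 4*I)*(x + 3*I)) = x - 4*I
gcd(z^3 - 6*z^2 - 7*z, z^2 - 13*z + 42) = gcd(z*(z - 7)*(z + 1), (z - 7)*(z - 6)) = z - 7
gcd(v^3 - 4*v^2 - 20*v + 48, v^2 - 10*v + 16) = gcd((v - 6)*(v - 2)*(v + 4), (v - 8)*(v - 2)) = v - 2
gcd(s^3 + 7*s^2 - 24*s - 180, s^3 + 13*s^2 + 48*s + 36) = s^2 + 12*s + 36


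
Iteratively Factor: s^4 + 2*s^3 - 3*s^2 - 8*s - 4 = (s + 1)*(s^3 + s^2 - 4*s - 4) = (s - 2)*(s + 1)*(s^2 + 3*s + 2) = (s - 2)*(s + 1)^2*(s + 2)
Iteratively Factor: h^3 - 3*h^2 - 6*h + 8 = (h + 2)*(h^2 - 5*h + 4) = (h - 1)*(h + 2)*(h - 4)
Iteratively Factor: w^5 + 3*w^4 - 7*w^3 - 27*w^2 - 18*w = (w + 1)*(w^4 + 2*w^3 - 9*w^2 - 18*w) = (w + 1)*(w + 2)*(w^3 - 9*w) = w*(w + 1)*(w + 2)*(w^2 - 9) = w*(w - 3)*(w + 1)*(w + 2)*(w + 3)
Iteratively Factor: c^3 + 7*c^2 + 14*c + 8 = (c + 1)*(c^2 + 6*c + 8) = (c + 1)*(c + 4)*(c + 2)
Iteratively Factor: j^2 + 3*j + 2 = (j + 1)*(j + 2)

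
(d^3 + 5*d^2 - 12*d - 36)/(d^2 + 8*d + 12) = d - 3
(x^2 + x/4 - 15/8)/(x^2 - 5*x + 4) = (x^2 + x/4 - 15/8)/(x^2 - 5*x + 4)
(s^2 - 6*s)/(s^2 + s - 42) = s/(s + 7)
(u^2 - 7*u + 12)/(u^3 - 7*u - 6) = (u - 4)/(u^2 + 3*u + 2)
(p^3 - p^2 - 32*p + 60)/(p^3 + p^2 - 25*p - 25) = (p^2 + 4*p - 12)/(p^2 + 6*p + 5)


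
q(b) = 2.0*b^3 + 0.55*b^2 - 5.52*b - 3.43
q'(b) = 6.0*b^2 + 1.1*b - 5.52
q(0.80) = -6.47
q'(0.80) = -0.80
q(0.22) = -4.60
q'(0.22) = -4.99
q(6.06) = 428.41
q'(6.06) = 221.49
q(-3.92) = -93.81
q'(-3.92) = 82.37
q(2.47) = 16.43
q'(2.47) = 33.80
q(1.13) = -6.08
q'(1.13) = 3.38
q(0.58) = -6.06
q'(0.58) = -2.86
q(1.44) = -4.27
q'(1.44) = 8.51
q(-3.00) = -35.92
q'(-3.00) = 45.18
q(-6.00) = -382.51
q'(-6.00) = 203.88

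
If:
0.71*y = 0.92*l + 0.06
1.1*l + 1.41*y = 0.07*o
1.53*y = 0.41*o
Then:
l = -0.04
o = 0.13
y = 0.04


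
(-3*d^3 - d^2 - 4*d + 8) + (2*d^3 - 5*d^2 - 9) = -d^3 - 6*d^2 - 4*d - 1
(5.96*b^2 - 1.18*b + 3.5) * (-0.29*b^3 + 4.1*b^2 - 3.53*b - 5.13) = -1.7284*b^5 + 24.7782*b^4 - 26.8918*b^3 - 12.0594*b^2 - 6.3016*b - 17.955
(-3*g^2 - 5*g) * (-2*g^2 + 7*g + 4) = 6*g^4 - 11*g^3 - 47*g^2 - 20*g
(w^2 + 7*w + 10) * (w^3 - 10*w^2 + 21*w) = w^5 - 3*w^4 - 39*w^3 + 47*w^2 + 210*w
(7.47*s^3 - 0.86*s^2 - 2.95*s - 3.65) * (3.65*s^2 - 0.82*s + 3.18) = 27.2655*s^5 - 9.2644*s^4 + 13.6923*s^3 - 13.6383*s^2 - 6.388*s - 11.607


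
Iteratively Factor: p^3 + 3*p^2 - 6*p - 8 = (p + 4)*(p^2 - p - 2) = (p + 1)*(p + 4)*(p - 2)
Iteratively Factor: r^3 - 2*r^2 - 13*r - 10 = (r + 2)*(r^2 - 4*r - 5) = (r - 5)*(r + 2)*(r + 1)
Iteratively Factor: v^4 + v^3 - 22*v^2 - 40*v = (v)*(v^3 + v^2 - 22*v - 40) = v*(v + 4)*(v^2 - 3*v - 10) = v*(v - 5)*(v + 4)*(v + 2)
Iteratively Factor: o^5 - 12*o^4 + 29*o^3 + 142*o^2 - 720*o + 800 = (o - 5)*(o^4 - 7*o^3 - 6*o^2 + 112*o - 160) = (o - 5)^2*(o^3 - 2*o^2 - 16*o + 32) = (o - 5)^2*(o - 2)*(o^2 - 16) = (o - 5)^2*(o - 4)*(o - 2)*(o + 4)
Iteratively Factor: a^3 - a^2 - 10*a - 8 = (a - 4)*(a^2 + 3*a + 2) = (a - 4)*(a + 1)*(a + 2)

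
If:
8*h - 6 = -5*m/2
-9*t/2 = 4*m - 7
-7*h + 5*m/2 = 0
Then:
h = 2/5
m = 28/25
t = 14/25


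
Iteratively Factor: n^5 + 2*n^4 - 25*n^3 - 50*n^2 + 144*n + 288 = (n - 4)*(n^4 + 6*n^3 - n^2 - 54*n - 72) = (n - 4)*(n + 3)*(n^3 + 3*n^2 - 10*n - 24) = (n - 4)*(n + 2)*(n + 3)*(n^2 + n - 12) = (n - 4)*(n + 2)*(n + 3)*(n + 4)*(n - 3)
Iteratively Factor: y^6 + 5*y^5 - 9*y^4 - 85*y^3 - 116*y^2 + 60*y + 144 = (y + 2)*(y^5 + 3*y^4 - 15*y^3 - 55*y^2 - 6*y + 72) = (y - 1)*(y + 2)*(y^4 + 4*y^3 - 11*y^2 - 66*y - 72) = (y - 1)*(y + 2)^2*(y^3 + 2*y^2 - 15*y - 36) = (y - 4)*(y - 1)*(y + 2)^2*(y^2 + 6*y + 9) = (y - 4)*(y - 1)*(y + 2)^2*(y + 3)*(y + 3)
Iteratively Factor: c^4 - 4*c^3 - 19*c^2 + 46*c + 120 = (c + 3)*(c^3 - 7*c^2 + 2*c + 40) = (c + 2)*(c + 3)*(c^2 - 9*c + 20) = (c - 5)*(c + 2)*(c + 3)*(c - 4)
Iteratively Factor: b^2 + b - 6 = (b + 3)*(b - 2)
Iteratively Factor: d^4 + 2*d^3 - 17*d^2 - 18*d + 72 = (d - 2)*(d^3 + 4*d^2 - 9*d - 36) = (d - 3)*(d - 2)*(d^2 + 7*d + 12) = (d - 3)*(d - 2)*(d + 4)*(d + 3)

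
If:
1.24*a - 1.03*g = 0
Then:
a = 0.830645161290323*g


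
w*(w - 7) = w^2 - 7*w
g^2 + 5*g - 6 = (g - 1)*(g + 6)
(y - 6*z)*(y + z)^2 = y^3 - 4*y^2*z - 11*y*z^2 - 6*z^3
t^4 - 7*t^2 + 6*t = t*(t - 2)*(t - 1)*(t + 3)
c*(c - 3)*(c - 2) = c^3 - 5*c^2 + 6*c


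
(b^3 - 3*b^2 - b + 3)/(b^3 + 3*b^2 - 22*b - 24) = (b^2 - 4*b + 3)/(b^2 + 2*b - 24)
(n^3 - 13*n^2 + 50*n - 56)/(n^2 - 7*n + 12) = (n^2 - 9*n + 14)/(n - 3)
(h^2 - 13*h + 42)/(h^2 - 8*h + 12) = (h - 7)/(h - 2)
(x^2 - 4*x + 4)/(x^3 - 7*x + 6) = (x - 2)/(x^2 + 2*x - 3)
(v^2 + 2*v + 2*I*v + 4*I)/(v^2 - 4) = (v + 2*I)/(v - 2)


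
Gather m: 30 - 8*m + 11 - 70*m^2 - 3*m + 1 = -70*m^2 - 11*m + 42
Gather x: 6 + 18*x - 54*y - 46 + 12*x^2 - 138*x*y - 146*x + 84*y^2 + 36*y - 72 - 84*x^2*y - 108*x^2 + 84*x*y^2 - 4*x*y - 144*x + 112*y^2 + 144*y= x^2*(-84*y - 96) + x*(84*y^2 - 142*y - 272) + 196*y^2 + 126*y - 112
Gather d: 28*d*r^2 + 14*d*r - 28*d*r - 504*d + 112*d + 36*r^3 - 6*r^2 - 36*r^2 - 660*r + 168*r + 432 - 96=d*(28*r^2 - 14*r - 392) + 36*r^3 - 42*r^2 - 492*r + 336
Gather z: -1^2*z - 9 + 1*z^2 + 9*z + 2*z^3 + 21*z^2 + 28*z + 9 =2*z^3 + 22*z^2 + 36*z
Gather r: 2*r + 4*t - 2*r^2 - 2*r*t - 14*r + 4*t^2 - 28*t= -2*r^2 + r*(-2*t - 12) + 4*t^2 - 24*t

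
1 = 1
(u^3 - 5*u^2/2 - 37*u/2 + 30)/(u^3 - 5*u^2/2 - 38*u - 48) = (2*u^2 - 13*u + 15)/(2*u^2 - 13*u - 24)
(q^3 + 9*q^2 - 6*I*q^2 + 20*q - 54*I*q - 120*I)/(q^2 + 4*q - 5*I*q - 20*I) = (q^2 + q*(5 - 6*I) - 30*I)/(q - 5*I)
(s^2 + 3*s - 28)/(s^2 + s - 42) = (s - 4)/(s - 6)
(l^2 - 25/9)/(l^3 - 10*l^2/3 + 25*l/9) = (3*l + 5)/(l*(3*l - 5))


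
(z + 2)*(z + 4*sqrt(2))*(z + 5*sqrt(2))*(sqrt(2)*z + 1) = sqrt(2)*z^4 + 2*sqrt(2)*z^3 + 19*z^3 + 38*z^2 + 49*sqrt(2)*z^2 + 40*z + 98*sqrt(2)*z + 80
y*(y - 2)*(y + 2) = y^3 - 4*y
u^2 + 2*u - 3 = (u - 1)*(u + 3)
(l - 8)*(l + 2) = l^2 - 6*l - 16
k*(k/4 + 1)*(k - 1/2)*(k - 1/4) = k^4/4 + 13*k^3/16 - 23*k^2/32 + k/8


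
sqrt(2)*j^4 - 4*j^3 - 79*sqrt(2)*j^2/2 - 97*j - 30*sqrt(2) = (j - 6*sqrt(2))*(j + sqrt(2))*(j + 5*sqrt(2)/2)*(sqrt(2)*j + 1)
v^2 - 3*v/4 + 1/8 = (v - 1/2)*(v - 1/4)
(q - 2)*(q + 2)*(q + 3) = q^3 + 3*q^2 - 4*q - 12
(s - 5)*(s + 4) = s^2 - s - 20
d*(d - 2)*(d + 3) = d^3 + d^2 - 6*d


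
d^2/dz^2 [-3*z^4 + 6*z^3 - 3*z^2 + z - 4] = -36*z^2 + 36*z - 6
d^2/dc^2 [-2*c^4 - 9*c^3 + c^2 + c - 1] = -24*c^2 - 54*c + 2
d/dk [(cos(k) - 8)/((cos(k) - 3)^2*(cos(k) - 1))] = (-25*cos(k) + cos(2*k) + 38)*sin(k)/((cos(k) - 3)^3*(cos(k) - 1)^2)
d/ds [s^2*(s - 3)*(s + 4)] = s*(4*s^2 + 3*s - 24)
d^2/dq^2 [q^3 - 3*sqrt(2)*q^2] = 6*q - 6*sqrt(2)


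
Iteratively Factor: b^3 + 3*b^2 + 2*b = (b + 1)*(b^2 + 2*b) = b*(b + 1)*(b + 2)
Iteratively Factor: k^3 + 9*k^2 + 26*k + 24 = (k + 4)*(k^2 + 5*k + 6) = (k + 3)*(k + 4)*(k + 2)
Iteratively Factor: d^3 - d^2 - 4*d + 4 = (d + 2)*(d^2 - 3*d + 2) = (d - 1)*(d + 2)*(d - 2)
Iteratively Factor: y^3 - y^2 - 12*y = (y - 4)*(y^2 + 3*y) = (y - 4)*(y + 3)*(y)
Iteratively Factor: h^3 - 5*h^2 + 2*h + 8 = (h + 1)*(h^2 - 6*h + 8) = (h - 2)*(h + 1)*(h - 4)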